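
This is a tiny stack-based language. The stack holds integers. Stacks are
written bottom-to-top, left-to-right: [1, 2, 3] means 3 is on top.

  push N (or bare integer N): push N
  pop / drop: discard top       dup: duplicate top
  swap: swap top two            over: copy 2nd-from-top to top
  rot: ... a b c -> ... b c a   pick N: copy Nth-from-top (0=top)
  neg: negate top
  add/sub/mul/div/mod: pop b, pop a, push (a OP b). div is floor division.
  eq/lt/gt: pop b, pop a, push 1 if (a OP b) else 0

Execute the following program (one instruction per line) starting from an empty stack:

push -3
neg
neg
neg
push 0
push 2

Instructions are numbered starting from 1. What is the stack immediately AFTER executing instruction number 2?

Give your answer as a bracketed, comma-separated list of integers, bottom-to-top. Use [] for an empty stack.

Step 1 ('push -3'): [-3]
Step 2 ('neg'): [3]

Answer: [3]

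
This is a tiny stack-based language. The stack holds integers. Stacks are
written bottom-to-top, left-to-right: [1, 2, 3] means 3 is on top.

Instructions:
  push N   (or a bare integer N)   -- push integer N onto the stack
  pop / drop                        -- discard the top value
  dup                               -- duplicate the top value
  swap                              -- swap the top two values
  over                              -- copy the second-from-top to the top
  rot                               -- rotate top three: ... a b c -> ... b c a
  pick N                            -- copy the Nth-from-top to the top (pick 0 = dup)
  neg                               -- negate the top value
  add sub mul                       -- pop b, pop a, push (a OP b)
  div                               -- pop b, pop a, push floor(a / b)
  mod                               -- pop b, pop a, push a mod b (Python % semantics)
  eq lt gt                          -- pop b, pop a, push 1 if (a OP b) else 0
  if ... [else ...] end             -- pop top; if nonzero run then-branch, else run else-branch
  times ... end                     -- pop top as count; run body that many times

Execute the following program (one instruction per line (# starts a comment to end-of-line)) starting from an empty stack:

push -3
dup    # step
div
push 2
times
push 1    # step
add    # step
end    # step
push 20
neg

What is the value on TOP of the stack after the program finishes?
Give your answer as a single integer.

After 'push -3': [-3]
After 'dup': [-3, -3]
After 'div': [1]
After 'push 2': [1, 2]
After 'times': [1]
After 'push 1': [1, 1]
After 'add': [2]
After 'push 1': [2, 1]
After 'add': [3]
After 'push 20': [3, 20]
After 'neg': [3, -20]

Answer: -20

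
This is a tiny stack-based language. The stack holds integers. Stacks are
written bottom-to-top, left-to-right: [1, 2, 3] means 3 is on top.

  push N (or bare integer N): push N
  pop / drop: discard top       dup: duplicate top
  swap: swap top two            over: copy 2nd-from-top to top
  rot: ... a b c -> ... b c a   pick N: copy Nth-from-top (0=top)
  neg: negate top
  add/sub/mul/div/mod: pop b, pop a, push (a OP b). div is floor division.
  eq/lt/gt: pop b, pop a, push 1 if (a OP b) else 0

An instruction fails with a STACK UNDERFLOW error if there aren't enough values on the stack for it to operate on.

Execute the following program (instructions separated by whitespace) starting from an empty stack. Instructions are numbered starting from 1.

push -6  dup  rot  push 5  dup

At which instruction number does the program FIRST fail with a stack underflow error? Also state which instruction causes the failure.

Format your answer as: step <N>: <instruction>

Answer: step 3: rot

Derivation:
Step 1 ('push -6'): stack = [-6], depth = 1
Step 2 ('dup'): stack = [-6, -6], depth = 2
Step 3 ('rot'): needs 3 value(s) but depth is 2 — STACK UNDERFLOW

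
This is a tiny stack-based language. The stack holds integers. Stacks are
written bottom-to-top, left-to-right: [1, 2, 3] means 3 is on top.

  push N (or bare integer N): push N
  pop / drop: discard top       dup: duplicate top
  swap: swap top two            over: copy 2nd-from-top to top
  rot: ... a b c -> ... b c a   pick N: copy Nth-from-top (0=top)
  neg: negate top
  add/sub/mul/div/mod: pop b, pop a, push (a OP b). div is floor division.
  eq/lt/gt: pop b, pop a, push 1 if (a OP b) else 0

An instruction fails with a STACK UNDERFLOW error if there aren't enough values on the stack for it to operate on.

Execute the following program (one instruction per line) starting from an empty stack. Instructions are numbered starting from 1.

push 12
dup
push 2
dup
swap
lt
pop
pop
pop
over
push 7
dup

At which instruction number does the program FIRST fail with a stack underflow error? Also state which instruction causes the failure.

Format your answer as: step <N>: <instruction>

Step 1 ('push 12'): stack = [12], depth = 1
Step 2 ('dup'): stack = [12, 12], depth = 2
Step 3 ('push 2'): stack = [12, 12, 2], depth = 3
Step 4 ('dup'): stack = [12, 12, 2, 2], depth = 4
Step 5 ('swap'): stack = [12, 12, 2, 2], depth = 4
Step 6 ('lt'): stack = [12, 12, 0], depth = 3
Step 7 ('pop'): stack = [12, 12], depth = 2
Step 8 ('pop'): stack = [12], depth = 1
Step 9 ('pop'): stack = [], depth = 0
Step 10 ('over'): needs 2 value(s) but depth is 0 — STACK UNDERFLOW

Answer: step 10: over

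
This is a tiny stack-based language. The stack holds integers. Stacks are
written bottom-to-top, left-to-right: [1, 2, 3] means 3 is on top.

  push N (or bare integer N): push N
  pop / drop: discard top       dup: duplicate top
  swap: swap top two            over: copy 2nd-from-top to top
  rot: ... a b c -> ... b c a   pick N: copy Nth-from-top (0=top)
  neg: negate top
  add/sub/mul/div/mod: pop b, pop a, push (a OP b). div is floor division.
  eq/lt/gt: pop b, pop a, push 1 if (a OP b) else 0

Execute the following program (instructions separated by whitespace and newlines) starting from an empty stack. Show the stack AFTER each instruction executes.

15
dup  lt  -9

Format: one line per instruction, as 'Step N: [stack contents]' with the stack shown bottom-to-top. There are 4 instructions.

Step 1: [15]
Step 2: [15, 15]
Step 3: [0]
Step 4: [0, -9]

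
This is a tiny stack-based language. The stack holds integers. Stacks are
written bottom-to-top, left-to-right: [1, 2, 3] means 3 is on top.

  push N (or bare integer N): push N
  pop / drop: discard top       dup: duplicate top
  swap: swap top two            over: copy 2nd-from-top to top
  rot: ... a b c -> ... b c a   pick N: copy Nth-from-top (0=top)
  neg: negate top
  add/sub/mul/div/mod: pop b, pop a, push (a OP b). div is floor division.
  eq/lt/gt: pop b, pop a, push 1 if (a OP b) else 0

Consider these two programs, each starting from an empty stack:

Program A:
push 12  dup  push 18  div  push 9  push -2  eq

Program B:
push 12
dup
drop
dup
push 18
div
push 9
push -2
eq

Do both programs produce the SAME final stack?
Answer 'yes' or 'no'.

Answer: yes

Derivation:
Program A trace:
  After 'push 12': [12]
  After 'dup': [12, 12]
  After 'push 18': [12, 12, 18]
  After 'div': [12, 0]
  After 'push 9': [12, 0, 9]
  After 'push -2': [12, 0, 9, -2]
  After 'eq': [12, 0, 0]
Program A final stack: [12, 0, 0]

Program B trace:
  After 'push 12': [12]
  After 'dup': [12, 12]
  After 'drop': [12]
  After 'dup': [12, 12]
  After 'push 18': [12, 12, 18]
  After 'div': [12, 0]
  After 'push 9': [12, 0, 9]
  After 'push -2': [12, 0, 9, -2]
  After 'eq': [12, 0, 0]
Program B final stack: [12, 0, 0]
Same: yes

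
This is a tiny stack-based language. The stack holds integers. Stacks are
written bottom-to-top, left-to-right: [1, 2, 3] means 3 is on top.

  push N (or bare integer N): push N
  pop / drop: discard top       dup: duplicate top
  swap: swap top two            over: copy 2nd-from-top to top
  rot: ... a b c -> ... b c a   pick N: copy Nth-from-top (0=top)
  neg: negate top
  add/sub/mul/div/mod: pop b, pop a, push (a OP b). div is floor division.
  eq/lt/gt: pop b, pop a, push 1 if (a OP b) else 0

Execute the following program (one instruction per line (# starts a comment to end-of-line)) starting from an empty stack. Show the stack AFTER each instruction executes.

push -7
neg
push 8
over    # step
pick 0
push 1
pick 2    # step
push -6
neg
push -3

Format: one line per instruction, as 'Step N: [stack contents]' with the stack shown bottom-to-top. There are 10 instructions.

Step 1: [-7]
Step 2: [7]
Step 3: [7, 8]
Step 4: [7, 8, 7]
Step 5: [7, 8, 7, 7]
Step 6: [7, 8, 7, 7, 1]
Step 7: [7, 8, 7, 7, 1, 7]
Step 8: [7, 8, 7, 7, 1, 7, -6]
Step 9: [7, 8, 7, 7, 1, 7, 6]
Step 10: [7, 8, 7, 7, 1, 7, 6, -3]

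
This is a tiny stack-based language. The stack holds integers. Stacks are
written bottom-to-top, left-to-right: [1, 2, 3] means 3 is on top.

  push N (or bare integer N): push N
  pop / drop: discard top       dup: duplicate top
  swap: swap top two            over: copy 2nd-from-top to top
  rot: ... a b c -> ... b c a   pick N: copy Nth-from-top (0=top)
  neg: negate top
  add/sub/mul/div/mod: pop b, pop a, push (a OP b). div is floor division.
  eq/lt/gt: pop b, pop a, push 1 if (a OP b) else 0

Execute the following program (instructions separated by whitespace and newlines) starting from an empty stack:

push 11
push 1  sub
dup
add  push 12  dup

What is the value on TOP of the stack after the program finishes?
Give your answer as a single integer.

Answer: 12

Derivation:
After 'push 11': [11]
After 'push 1': [11, 1]
After 'sub': [10]
After 'dup': [10, 10]
After 'add': [20]
After 'push 12': [20, 12]
After 'dup': [20, 12, 12]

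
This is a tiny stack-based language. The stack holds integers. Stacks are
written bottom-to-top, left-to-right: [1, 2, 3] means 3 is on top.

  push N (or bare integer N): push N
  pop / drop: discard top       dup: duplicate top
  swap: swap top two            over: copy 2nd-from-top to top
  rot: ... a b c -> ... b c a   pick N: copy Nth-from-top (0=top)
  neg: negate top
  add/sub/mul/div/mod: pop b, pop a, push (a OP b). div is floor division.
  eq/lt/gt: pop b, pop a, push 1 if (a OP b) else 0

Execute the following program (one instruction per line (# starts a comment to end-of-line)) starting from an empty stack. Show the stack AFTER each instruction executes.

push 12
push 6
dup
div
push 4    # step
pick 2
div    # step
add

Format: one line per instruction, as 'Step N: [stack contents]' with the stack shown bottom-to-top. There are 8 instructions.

Step 1: [12]
Step 2: [12, 6]
Step 3: [12, 6, 6]
Step 4: [12, 1]
Step 5: [12, 1, 4]
Step 6: [12, 1, 4, 12]
Step 7: [12, 1, 0]
Step 8: [12, 1]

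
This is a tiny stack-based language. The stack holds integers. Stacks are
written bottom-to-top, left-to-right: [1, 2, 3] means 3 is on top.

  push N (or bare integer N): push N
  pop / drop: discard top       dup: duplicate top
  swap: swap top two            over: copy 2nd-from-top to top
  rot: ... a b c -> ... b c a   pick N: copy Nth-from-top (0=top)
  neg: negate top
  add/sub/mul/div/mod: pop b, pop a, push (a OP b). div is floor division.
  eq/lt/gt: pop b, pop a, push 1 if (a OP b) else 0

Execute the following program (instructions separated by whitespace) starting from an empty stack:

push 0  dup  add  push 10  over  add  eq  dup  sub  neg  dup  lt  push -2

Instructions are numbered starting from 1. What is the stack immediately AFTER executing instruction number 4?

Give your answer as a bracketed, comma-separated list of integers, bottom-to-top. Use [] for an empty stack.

Answer: [0, 10]

Derivation:
Step 1 ('push 0'): [0]
Step 2 ('dup'): [0, 0]
Step 3 ('add'): [0]
Step 4 ('push 10'): [0, 10]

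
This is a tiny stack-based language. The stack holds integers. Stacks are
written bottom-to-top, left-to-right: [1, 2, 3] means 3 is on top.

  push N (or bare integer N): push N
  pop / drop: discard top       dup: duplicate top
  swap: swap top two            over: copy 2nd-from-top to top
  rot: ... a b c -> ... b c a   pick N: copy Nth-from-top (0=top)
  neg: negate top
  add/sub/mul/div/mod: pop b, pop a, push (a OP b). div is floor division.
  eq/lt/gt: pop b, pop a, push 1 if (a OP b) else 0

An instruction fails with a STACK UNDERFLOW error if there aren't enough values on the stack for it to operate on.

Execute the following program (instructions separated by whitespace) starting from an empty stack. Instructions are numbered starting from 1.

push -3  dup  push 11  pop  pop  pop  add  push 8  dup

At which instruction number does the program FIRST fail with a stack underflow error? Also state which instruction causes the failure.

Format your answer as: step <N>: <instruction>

Answer: step 7: add

Derivation:
Step 1 ('push -3'): stack = [-3], depth = 1
Step 2 ('dup'): stack = [-3, -3], depth = 2
Step 3 ('push 11'): stack = [-3, -3, 11], depth = 3
Step 4 ('pop'): stack = [-3, -3], depth = 2
Step 5 ('pop'): stack = [-3], depth = 1
Step 6 ('pop'): stack = [], depth = 0
Step 7 ('add'): needs 2 value(s) but depth is 0 — STACK UNDERFLOW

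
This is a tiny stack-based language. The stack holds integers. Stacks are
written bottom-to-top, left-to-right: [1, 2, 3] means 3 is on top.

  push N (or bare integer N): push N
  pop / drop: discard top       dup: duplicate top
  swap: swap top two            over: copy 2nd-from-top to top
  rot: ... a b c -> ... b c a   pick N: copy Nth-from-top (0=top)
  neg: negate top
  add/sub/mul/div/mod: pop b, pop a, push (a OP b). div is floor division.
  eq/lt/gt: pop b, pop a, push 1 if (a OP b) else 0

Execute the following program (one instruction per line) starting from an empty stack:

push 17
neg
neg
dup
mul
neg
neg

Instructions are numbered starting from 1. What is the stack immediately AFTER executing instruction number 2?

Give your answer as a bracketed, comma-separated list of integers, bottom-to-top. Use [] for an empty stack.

Answer: [-17]

Derivation:
Step 1 ('push 17'): [17]
Step 2 ('neg'): [-17]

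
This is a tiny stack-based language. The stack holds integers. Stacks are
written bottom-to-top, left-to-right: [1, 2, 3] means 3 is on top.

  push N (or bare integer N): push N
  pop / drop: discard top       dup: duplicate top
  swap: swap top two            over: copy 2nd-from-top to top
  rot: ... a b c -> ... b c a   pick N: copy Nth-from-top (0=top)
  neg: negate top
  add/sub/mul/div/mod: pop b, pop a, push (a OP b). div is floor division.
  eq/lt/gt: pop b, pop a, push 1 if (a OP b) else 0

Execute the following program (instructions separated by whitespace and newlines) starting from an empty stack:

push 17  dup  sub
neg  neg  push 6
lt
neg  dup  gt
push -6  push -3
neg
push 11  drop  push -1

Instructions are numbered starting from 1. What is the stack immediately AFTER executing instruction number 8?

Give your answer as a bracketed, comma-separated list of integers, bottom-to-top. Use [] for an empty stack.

Step 1 ('push 17'): [17]
Step 2 ('dup'): [17, 17]
Step 3 ('sub'): [0]
Step 4 ('neg'): [0]
Step 5 ('neg'): [0]
Step 6 ('push 6'): [0, 6]
Step 7 ('lt'): [1]
Step 8 ('neg'): [-1]

Answer: [-1]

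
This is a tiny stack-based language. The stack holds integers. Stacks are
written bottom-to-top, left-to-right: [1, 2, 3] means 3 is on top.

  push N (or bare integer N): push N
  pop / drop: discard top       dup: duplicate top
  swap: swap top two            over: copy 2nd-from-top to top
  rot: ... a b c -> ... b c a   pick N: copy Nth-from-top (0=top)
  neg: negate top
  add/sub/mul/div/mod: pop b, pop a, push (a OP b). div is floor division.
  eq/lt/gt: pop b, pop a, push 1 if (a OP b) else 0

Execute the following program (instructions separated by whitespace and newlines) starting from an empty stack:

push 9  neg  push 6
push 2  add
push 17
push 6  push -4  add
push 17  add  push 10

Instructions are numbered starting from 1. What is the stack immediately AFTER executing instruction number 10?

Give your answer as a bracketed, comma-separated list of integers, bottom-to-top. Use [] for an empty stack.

Step 1 ('push 9'): [9]
Step 2 ('neg'): [-9]
Step 3 ('push 6'): [-9, 6]
Step 4 ('push 2'): [-9, 6, 2]
Step 5 ('add'): [-9, 8]
Step 6 ('push 17'): [-9, 8, 17]
Step 7 ('push 6'): [-9, 8, 17, 6]
Step 8 ('push -4'): [-9, 8, 17, 6, -4]
Step 9 ('add'): [-9, 8, 17, 2]
Step 10 ('push 17'): [-9, 8, 17, 2, 17]

Answer: [-9, 8, 17, 2, 17]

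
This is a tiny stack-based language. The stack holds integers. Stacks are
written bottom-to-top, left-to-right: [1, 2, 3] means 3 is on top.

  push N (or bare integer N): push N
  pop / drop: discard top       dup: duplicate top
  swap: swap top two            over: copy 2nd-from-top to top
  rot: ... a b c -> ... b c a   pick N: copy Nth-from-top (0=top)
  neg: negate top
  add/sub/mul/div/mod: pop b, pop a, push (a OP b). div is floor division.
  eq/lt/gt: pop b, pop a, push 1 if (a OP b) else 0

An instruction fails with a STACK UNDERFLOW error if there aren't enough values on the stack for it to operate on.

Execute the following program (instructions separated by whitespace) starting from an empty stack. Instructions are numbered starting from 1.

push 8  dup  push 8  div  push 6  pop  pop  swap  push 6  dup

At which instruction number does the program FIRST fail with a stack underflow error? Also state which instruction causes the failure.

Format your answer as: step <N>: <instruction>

Step 1 ('push 8'): stack = [8], depth = 1
Step 2 ('dup'): stack = [8, 8], depth = 2
Step 3 ('push 8'): stack = [8, 8, 8], depth = 3
Step 4 ('div'): stack = [8, 1], depth = 2
Step 5 ('push 6'): stack = [8, 1, 6], depth = 3
Step 6 ('pop'): stack = [8, 1], depth = 2
Step 7 ('pop'): stack = [8], depth = 1
Step 8 ('swap'): needs 2 value(s) but depth is 1 — STACK UNDERFLOW

Answer: step 8: swap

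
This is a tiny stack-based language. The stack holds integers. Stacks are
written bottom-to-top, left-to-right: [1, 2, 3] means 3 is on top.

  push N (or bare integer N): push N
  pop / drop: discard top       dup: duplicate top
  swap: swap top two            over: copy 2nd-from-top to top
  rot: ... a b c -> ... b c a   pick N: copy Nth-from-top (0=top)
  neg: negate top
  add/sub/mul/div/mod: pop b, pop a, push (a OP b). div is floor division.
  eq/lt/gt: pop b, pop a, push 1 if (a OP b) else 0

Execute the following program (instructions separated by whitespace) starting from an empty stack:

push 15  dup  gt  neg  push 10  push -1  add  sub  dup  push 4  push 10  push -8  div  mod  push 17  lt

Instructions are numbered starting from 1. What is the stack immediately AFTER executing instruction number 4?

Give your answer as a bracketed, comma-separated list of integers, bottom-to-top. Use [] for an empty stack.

Step 1 ('push 15'): [15]
Step 2 ('dup'): [15, 15]
Step 3 ('gt'): [0]
Step 4 ('neg'): [0]

Answer: [0]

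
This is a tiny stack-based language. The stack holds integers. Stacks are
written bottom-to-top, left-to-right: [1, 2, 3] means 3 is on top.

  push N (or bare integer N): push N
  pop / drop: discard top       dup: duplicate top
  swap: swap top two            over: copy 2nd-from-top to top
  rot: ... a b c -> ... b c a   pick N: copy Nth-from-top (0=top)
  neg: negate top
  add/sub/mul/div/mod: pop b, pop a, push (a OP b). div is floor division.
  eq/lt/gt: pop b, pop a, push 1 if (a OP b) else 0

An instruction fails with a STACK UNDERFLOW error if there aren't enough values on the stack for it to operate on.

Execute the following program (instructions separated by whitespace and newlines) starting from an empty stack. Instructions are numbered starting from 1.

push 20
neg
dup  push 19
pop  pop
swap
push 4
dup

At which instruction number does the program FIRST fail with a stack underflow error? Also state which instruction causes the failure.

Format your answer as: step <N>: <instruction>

Step 1 ('push 20'): stack = [20], depth = 1
Step 2 ('neg'): stack = [-20], depth = 1
Step 3 ('dup'): stack = [-20, -20], depth = 2
Step 4 ('push 19'): stack = [-20, -20, 19], depth = 3
Step 5 ('pop'): stack = [-20, -20], depth = 2
Step 6 ('pop'): stack = [-20], depth = 1
Step 7 ('swap'): needs 2 value(s) but depth is 1 — STACK UNDERFLOW

Answer: step 7: swap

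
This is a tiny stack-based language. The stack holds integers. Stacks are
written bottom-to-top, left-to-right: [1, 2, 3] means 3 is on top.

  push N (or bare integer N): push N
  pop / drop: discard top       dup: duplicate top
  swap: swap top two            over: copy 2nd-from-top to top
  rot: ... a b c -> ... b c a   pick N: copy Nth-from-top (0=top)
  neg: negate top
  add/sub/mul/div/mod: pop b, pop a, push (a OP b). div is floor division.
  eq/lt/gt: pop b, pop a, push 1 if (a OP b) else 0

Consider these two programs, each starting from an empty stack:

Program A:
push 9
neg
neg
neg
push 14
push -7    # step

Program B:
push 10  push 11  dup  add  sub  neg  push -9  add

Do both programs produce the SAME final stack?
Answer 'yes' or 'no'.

Program A trace:
  After 'push 9': [9]
  After 'neg': [-9]
  After 'neg': [9]
  After 'neg': [-9]
  After 'push 14': [-9, 14]
  After 'push -7': [-9, 14, -7]
Program A final stack: [-9, 14, -7]

Program B trace:
  After 'push 10': [10]
  After 'push 11': [10, 11]
  After 'dup': [10, 11, 11]
  After 'add': [10, 22]
  After 'sub': [-12]
  After 'neg': [12]
  After 'push -9': [12, -9]
  After 'add': [3]
Program B final stack: [3]
Same: no

Answer: no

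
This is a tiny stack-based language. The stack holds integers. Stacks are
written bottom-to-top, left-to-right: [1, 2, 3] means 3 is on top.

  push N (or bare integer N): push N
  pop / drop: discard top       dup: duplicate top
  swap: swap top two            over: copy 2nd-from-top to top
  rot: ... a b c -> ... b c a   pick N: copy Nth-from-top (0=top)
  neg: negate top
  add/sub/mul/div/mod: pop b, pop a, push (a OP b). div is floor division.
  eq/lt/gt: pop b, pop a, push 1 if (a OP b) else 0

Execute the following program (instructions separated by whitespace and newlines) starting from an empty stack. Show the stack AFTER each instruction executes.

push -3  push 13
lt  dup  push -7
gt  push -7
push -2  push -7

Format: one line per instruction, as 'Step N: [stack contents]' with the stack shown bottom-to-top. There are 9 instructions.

Step 1: [-3]
Step 2: [-3, 13]
Step 3: [1]
Step 4: [1, 1]
Step 5: [1, 1, -7]
Step 6: [1, 1]
Step 7: [1, 1, -7]
Step 8: [1, 1, -7, -2]
Step 9: [1, 1, -7, -2, -7]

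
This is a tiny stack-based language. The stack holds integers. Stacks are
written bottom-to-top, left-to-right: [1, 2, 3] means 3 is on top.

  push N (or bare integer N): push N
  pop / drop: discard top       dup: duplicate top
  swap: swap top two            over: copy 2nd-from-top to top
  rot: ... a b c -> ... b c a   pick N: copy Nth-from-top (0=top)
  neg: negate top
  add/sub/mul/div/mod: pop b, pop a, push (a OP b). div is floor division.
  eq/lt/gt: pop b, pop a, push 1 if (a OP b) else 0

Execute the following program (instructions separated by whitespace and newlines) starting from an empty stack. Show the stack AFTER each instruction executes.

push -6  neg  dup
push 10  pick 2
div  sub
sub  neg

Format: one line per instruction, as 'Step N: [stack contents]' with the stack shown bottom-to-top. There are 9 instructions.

Step 1: [-6]
Step 2: [6]
Step 3: [6, 6]
Step 4: [6, 6, 10]
Step 5: [6, 6, 10, 6]
Step 6: [6, 6, 1]
Step 7: [6, 5]
Step 8: [1]
Step 9: [-1]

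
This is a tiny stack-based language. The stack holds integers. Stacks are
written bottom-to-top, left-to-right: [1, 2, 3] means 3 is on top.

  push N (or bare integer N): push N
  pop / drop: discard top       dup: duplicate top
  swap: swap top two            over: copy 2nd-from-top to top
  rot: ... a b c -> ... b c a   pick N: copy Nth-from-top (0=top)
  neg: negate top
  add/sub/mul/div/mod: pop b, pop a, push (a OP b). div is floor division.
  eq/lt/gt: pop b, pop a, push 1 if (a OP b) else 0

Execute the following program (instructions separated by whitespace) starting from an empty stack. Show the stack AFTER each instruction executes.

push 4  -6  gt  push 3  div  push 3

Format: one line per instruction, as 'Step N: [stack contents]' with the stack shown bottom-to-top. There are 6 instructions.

Step 1: [4]
Step 2: [4, -6]
Step 3: [1]
Step 4: [1, 3]
Step 5: [0]
Step 6: [0, 3]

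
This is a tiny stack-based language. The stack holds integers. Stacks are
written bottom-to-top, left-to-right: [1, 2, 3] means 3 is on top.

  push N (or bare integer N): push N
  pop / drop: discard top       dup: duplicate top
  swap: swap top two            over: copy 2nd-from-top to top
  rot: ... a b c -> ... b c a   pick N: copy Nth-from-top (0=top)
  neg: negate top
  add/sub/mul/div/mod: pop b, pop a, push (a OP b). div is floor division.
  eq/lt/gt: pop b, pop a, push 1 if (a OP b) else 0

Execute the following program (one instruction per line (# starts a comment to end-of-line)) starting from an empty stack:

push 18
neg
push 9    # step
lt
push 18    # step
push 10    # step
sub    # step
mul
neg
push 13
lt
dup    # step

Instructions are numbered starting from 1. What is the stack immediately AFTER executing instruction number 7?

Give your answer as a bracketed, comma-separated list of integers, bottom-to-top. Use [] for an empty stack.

Answer: [1, 8]

Derivation:
Step 1 ('push 18'): [18]
Step 2 ('neg'): [-18]
Step 3 ('push 9'): [-18, 9]
Step 4 ('lt'): [1]
Step 5 ('push 18'): [1, 18]
Step 6 ('push 10'): [1, 18, 10]
Step 7 ('sub'): [1, 8]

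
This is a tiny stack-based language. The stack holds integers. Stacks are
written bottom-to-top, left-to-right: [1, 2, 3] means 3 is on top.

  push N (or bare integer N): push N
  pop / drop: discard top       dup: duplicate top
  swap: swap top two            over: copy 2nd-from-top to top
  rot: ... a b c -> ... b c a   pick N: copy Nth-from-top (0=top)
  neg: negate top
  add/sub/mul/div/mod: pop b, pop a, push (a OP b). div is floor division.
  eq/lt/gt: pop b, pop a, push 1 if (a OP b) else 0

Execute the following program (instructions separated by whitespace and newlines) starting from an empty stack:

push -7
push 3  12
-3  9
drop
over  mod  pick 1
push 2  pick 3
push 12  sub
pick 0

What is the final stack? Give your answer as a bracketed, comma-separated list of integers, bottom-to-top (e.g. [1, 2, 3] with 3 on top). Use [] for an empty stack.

Answer: [-7, 3, 12, 9, 12, 2, 0, 0]

Derivation:
After 'push -7': [-7]
After 'push 3': [-7, 3]
After 'push 12': [-7, 3, 12]
After 'push -3': [-7, 3, 12, -3]
After 'push 9': [-7, 3, 12, -3, 9]
After 'drop': [-7, 3, 12, -3]
After 'over': [-7, 3, 12, -3, 12]
After 'mod': [-7, 3, 12, 9]
After 'pick 1': [-7, 3, 12, 9, 12]
After 'push 2': [-7, 3, 12, 9, 12, 2]
After 'pick 3': [-7, 3, 12, 9, 12, 2, 12]
After 'push 12': [-7, 3, 12, 9, 12, 2, 12, 12]
After 'sub': [-7, 3, 12, 9, 12, 2, 0]
After 'pick 0': [-7, 3, 12, 9, 12, 2, 0, 0]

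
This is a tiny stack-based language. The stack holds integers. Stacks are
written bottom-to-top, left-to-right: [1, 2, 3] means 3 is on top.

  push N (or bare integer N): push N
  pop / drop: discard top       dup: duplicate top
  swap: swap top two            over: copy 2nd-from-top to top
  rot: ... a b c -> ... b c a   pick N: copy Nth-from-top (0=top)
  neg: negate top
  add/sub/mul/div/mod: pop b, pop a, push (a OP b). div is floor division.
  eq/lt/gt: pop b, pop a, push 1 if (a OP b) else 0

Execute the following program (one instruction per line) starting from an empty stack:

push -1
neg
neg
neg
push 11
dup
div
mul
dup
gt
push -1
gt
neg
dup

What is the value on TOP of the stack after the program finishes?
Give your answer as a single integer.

Answer: -1

Derivation:
After 'push -1': [-1]
After 'neg': [1]
After 'neg': [-1]
After 'neg': [1]
After 'push 11': [1, 11]
After 'dup': [1, 11, 11]
After 'div': [1, 1]
After 'mul': [1]
After 'dup': [1, 1]
After 'gt': [0]
After 'push -1': [0, -1]
After 'gt': [1]
After 'neg': [-1]
After 'dup': [-1, -1]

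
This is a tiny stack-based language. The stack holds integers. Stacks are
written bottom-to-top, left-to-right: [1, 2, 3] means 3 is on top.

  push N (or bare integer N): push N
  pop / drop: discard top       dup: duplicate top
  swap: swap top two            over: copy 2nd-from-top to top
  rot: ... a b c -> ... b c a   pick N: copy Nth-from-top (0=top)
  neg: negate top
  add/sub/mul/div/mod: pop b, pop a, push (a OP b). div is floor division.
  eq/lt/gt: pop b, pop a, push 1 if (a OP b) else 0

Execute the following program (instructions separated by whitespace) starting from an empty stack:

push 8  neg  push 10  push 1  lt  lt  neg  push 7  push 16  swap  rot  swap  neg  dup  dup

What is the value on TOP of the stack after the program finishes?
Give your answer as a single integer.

After 'push 8': [8]
After 'neg': [-8]
After 'push 10': [-8, 10]
After 'push 1': [-8, 10, 1]
After 'lt': [-8, 0]
After 'lt': [1]
After 'neg': [-1]
After 'push 7': [-1, 7]
After 'push 16': [-1, 7, 16]
After 'swap': [-1, 16, 7]
After 'rot': [16, 7, -1]
After 'swap': [16, -1, 7]
After 'neg': [16, -1, -7]
After 'dup': [16, -1, -7, -7]
After 'dup': [16, -1, -7, -7, -7]

Answer: -7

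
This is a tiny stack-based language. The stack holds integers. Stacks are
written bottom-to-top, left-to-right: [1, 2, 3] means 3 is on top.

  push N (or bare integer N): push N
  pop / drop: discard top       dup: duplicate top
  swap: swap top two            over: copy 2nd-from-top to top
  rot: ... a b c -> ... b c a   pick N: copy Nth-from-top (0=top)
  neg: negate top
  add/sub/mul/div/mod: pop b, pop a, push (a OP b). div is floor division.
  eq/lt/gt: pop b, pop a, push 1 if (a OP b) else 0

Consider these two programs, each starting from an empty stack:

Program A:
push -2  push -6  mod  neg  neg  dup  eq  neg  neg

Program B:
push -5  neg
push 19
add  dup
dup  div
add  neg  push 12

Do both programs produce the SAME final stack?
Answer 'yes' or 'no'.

Program A trace:
  After 'push -2': [-2]
  After 'push -6': [-2, -6]
  After 'mod': [-2]
  After 'neg': [2]
  After 'neg': [-2]
  After 'dup': [-2, -2]
  After 'eq': [1]
  After 'neg': [-1]
  After 'neg': [1]
Program A final stack: [1]

Program B trace:
  After 'push -5': [-5]
  After 'neg': [5]
  After 'push 19': [5, 19]
  After 'add': [24]
  After 'dup': [24, 24]
  After 'dup': [24, 24, 24]
  After 'div': [24, 1]
  After 'add': [25]
  After 'neg': [-25]
  After 'push 12': [-25, 12]
Program B final stack: [-25, 12]
Same: no

Answer: no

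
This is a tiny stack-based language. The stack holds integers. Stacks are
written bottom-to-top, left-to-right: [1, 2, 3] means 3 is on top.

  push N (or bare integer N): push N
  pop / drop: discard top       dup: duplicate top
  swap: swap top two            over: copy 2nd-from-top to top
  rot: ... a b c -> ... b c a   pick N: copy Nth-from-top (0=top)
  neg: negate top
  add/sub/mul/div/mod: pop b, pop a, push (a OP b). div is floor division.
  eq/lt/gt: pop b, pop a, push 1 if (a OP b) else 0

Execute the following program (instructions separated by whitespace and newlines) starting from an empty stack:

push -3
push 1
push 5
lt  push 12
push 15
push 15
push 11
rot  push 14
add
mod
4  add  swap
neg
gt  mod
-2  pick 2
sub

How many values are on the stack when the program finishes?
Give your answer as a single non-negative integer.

Answer: 4

Derivation:
After 'push -3': stack = [-3] (depth 1)
After 'push 1': stack = [-3, 1] (depth 2)
After 'push 5': stack = [-3, 1, 5] (depth 3)
After 'lt': stack = [-3, 1] (depth 2)
After 'push 12': stack = [-3, 1, 12] (depth 3)
After 'push 15': stack = [-3, 1, 12, 15] (depth 4)
After 'push 15': stack = [-3, 1, 12, 15, 15] (depth 5)
After 'push 11': stack = [-3, 1, 12, 15, 15, 11] (depth 6)
After 'rot': stack = [-3, 1, 12, 15, 11, 15] (depth 6)
After 'push 14': stack = [-3, 1, 12, 15, 11, 15, 14] (depth 7)
  ...
After 'mod': stack = [-3, 1, 12, 15, 11] (depth 5)
After 'push 4': stack = [-3, 1, 12, 15, 11, 4] (depth 6)
After 'add': stack = [-3, 1, 12, 15, 15] (depth 5)
After 'swap': stack = [-3, 1, 12, 15, 15] (depth 5)
After 'neg': stack = [-3, 1, 12, 15, -15] (depth 5)
After 'gt': stack = [-3, 1, 12, 1] (depth 4)
After 'mod': stack = [-3, 1, 0] (depth 3)
After 'push -2': stack = [-3, 1, 0, -2] (depth 4)
After 'pick 2': stack = [-3, 1, 0, -2, 1] (depth 5)
After 'sub': stack = [-3, 1, 0, -3] (depth 4)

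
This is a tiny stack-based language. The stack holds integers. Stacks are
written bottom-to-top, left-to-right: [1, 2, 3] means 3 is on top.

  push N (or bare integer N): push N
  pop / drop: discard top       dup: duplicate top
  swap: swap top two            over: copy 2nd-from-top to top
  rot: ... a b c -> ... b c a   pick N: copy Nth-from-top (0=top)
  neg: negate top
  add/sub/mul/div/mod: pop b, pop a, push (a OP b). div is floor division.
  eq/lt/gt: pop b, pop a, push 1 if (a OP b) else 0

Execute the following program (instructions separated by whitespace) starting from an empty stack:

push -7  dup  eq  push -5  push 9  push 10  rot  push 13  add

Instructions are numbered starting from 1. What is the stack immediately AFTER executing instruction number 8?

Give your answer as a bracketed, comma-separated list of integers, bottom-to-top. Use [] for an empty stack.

Step 1 ('push -7'): [-7]
Step 2 ('dup'): [-7, -7]
Step 3 ('eq'): [1]
Step 4 ('push -5'): [1, -5]
Step 5 ('push 9'): [1, -5, 9]
Step 6 ('push 10'): [1, -5, 9, 10]
Step 7 ('rot'): [1, 9, 10, -5]
Step 8 ('push 13'): [1, 9, 10, -5, 13]

Answer: [1, 9, 10, -5, 13]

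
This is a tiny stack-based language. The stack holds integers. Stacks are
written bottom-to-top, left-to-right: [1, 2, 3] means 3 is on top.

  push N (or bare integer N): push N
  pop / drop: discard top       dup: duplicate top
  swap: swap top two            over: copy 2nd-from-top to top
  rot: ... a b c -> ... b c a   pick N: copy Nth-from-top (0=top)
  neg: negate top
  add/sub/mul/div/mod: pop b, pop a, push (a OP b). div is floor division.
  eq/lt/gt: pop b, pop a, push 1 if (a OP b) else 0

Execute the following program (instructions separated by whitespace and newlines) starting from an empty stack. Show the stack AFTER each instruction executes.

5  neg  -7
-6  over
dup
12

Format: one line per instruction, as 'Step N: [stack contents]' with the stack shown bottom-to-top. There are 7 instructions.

Step 1: [5]
Step 2: [-5]
Step 3: [-5, -7]
Step 4: [-5, -7, -6]
Step 5: [-5, -7, -6, -7]
Step 6: [-5, -7, -6, -7, -7]
Step 7: [-5, -7, -6, -7, -7, 12]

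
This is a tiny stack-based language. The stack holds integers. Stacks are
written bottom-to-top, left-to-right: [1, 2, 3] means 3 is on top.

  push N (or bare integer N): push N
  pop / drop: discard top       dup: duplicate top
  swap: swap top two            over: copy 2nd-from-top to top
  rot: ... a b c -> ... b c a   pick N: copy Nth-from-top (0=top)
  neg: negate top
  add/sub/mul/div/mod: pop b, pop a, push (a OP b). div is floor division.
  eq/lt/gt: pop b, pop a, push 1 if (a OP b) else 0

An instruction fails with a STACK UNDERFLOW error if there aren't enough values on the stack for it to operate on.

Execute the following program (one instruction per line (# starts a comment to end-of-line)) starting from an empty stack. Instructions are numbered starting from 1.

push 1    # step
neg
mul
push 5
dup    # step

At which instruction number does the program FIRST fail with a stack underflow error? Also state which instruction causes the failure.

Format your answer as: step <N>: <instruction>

Step 1 ('push 1'): stack = [1], depth = 1
Step 2 ('neg'): stack = [-1], depth = 1
Step 3 ('mul'): needs 2 value(s) but depth is 1 — STACK UNDERFLOW

Answer: step 3: mul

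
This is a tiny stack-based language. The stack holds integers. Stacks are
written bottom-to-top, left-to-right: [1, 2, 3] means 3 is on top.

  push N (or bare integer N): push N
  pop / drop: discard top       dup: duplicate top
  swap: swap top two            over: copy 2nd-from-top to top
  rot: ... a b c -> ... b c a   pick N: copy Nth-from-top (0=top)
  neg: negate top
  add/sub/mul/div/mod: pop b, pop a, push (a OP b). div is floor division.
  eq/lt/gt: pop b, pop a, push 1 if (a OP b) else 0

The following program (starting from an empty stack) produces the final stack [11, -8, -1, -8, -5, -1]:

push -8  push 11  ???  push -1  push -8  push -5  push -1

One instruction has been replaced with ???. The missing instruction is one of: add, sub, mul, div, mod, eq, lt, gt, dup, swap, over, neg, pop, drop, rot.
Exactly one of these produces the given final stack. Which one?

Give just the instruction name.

Stack before ???: [-8, 11]
Stack after ???:  [11, -8]
The instruction that transforms [-8, 11] -> [11, -8] is: swap

Answer: swap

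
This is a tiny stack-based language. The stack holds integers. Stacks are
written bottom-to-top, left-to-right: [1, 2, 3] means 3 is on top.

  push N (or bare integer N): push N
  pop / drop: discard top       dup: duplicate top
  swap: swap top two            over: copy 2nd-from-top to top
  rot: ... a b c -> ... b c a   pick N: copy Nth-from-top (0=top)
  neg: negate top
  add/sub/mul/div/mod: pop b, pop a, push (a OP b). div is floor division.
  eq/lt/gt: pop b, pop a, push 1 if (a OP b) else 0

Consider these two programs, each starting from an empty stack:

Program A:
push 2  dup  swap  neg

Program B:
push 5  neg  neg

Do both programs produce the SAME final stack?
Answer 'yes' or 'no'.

Answer: no

Derivation:
Program A trace:
  After 'push 2': [2]
  After 'dup': [2, 2]
  After 'swap': [2, 2]
  After 'neg': [2, -2]
Program A final stack: [2, -2]

Program B trace:
  After 'push 5': [5]
  After 'neg': [-5]
  After 'neg': [5]
Program B final stack: [5]
Same: no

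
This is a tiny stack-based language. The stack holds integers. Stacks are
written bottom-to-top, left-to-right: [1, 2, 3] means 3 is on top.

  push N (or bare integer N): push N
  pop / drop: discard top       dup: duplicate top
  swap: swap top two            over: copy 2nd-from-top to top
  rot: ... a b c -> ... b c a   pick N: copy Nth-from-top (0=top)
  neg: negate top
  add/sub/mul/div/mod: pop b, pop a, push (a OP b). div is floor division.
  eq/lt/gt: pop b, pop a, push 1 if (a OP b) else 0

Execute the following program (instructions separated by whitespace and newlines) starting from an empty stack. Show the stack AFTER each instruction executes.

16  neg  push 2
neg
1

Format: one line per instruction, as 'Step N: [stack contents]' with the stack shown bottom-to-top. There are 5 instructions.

Step 1: [16]
Step 2: [-16]
Step 3: [-16, 2]
Step 4: [-16, -2]
Step 5: [-16, -2, 1]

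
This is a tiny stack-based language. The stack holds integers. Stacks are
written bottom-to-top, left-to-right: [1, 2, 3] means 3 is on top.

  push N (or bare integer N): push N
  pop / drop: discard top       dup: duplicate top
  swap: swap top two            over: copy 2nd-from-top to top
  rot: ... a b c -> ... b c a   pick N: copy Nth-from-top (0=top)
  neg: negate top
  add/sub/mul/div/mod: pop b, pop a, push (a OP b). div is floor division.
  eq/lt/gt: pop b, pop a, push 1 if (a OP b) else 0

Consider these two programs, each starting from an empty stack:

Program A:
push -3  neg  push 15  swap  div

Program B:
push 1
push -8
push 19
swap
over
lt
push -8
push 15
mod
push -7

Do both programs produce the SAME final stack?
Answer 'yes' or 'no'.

Program A trace:
  After 'push -3': [-3]
  After 'neg': [3]
  After 'push 15': [3, 15]
  After 'swap': [15, 3]
  After 'div': [5]
Program A final stack: [5]

Program B trace:
  After 'push 1': [1]
  After 'push -8': [1, -8]
  After 'push 19': [1, -8, 19]
  After 'swap': [1, 19, -8]
  After 'over': [1, 19, -8, 19]
  After 'lt': [1, 19, 1]
  After 'push -8': [1, 19, 1, -8]
  After 'push 15': [1, 19, 1, -8, 15]
  After 'mod': [1, 19, 1, 7]
  After 'push -7': [1, 19, 1, 7, -7]
Program B final stack: [1, 19, 1, 7, -7]
Same: no

Answer: no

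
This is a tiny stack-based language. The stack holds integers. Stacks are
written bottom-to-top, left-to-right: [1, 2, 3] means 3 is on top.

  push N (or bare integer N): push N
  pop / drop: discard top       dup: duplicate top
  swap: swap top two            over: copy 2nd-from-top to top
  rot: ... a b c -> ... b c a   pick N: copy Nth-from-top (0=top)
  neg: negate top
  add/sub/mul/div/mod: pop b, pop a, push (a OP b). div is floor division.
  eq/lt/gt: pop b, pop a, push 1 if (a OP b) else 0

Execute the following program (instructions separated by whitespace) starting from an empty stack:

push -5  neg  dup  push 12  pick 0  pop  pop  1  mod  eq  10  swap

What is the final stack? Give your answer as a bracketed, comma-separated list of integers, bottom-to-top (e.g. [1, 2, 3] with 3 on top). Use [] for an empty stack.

Answer: [10, 0]

Derivation:
After 'push -5': [-5]
After 'neg': [5]
After 'dup': [5, 5]
After 'push 12': [5, 5, 12]
After 'pick 0': [5, 5, 12, 12]
After 'pop': [5, 5, 12]
After 'pop': [5, 5]
After 'push 1': [5, 5, 1]
After 'mod': [5, 0]
After 'eq': [0]
After 'push 10': [0, 10]
After 'swap': [10, 0]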